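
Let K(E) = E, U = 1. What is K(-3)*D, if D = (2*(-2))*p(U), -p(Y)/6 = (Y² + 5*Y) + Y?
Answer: -504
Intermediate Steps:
p(Y) = -36*Y - 6*Y² (p(Y) = -6*((Y² + 5*Y) + Y) = -6*(Y² + 6*Y) = -36*Y - 6*Y²)
D = 168 (D = (2*(-2))*(-6*1*(6 + 1)) = -(-24)*7 = -4*(-42) = 168)
K(-3)*D = -3*168 = -504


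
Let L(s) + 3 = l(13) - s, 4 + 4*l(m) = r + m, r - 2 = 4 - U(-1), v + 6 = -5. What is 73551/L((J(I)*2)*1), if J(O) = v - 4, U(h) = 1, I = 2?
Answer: 147102/61 ≈ 2411.5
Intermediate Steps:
v = -11 (v = -6 - 5 = -11)
r = 5 (r = 2 + (4 - 1*1) = 2 + (4 - 1) = 2 + 3 = 5)
l(m) = 1/4 + m/4 (l(m) = -1 + (5 + m)/4 = -1 + (5/4 + m/4) = 1/4 + m/4)
J(O) = -15 (J(O) = -11 - 4 = -15)
L(s) = 1/2 - s (L(s) = -3 + ((1/4 + (1/4)*13) - s) = -3 + ((1/4 + 13/4) - s) = -3 + (7/2 - s) = 1/2 - s)
73551/L((J(I)*2)*1) = 73551/(1/2 - (-15*2)) = 73551/(1/2 - (-30)) = 73551/(1/2 - 1*(-30)) = 73551/(1/2 + 30) = 73551/(61/2) = 73551*(2/61) = 147102/61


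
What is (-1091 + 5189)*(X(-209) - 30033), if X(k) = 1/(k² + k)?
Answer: -2675163284175/21736 ≈ -1.2308e+8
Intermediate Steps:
X(k) = 1/(k + k²)
(-1091 + 5189)*(X(-209) - 30033) = (-1091 + 5189)*(1/((-209)*(1 - 209)) - 30033) = 4098*(-1/209/(-208) - 30033) = 4098*(-1/209*(-1/208) - 30033) = 4098*(1/43472 - 30033) = 4098*(-1305594575/43472) = -2675163284175/21736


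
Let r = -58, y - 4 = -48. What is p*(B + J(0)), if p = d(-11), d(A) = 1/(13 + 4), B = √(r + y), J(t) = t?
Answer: I*√102/17 ≈ 0.59409*I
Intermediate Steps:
y = -44 (y = 4 - 48 = -44)
B = I*√102 (B = √(-58 - 44) = √(-102) = I*√102 ≈ 10.1*I)
d(A) = 1/17
p = 1/17 ≈ 0.058824
p*(B + J(0)) = (I*√102 + 0)/17 = (I*√102)/17 = I*√102/17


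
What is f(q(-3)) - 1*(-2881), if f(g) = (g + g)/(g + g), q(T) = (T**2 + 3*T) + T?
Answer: 2882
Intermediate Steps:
q(T) = T**2 + 4*T
f(g) = 1 (f(g) = (2*g)/((2*g)) = (2*g)*(1/(2*g)) = 1)
f(q(-3)) - 1*(-2881) = 1 - 1*(-2881) = 1 + 2881 = 2882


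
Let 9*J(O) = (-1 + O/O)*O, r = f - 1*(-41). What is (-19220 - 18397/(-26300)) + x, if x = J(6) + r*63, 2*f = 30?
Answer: -412681203/26300 ≈ -15691.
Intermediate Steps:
f = 15 (f = (1/2)*30 = 15)
r = 56 (r = 15 - 1*(-41) = 15 + 41 = 56)
J(O) = 0 (J(O) = ((-1 + O/O)*O)/9 = ((-1 + 1)*O)/9 = (0*O)/9 = (1/9)*0 = 0)
x = 3528 (x = 0 + 56*63 = 0 + 3528 = 3528)
(-19220 - 18397/(-26300)) + x = (-19220 - 18397/(-26300)) + 3528 = (-19220 - 18397*(-1/26300)) + 3528 = (-19220 + 18397/26300) + 3528 = -505467603/26300 + 3528 = -412681203/26300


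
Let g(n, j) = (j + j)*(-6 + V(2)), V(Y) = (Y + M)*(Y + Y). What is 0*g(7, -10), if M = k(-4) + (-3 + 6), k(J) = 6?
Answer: 0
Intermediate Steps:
M = 9 (M = 6 + (-3 + 6) = 6 + 3 = 9)
V(Y) = 2*Y*(9 + Y) (V(Y) = (Y + 9)*(Y + Y) = (9 + Y)*(2*Y) = 2*Y*(9 + Y))
g(n, j) = 76*j (g(n, j) = (j + j)*(-6 + 2*2*(9 + 2)) = (2*j)*(-6 + 2*2*11) = (2*j)*(-6 + 44) = (2*j)*38 = 76*j)
0*g(7, -10) = 0*(76*(-10)) = 0*(-760) = 0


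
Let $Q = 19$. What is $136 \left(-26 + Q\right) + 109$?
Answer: $-843$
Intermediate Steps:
$136 \left(-26 + Q\right) + 109 = 136 \left(-26 + 19\right) + 109 = 136 \left(-7\right) + 109 = -952 + 109 = -843$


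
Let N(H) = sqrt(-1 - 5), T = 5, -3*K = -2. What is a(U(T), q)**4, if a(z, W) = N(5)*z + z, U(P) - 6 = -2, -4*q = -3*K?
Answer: 256 - 5120*I*sqrt(6) ≈ 256.0 - 12541.0*I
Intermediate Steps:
K = 2/3 (K = -1/3*(-2) = 2/3 ≈ 0.66667)
q = 1/2 (q = -(-3)*2/(4*3) = -1/4*(-2) = 1/2 ≈ 0.50000)
U(P) = 4 (U(P) = 6 - 2 = 4)
N(H) = I*sqrt(6) (N(H) = sqrt(-6) = I*sqrt(6))
a(z, W) = z + I*z*sqrt(6) (a(z, W) = (I*sqrt(6))*z + z = I*z*sqrt(6) + z = z + I*z*sqrt(6))
a(U(T), q)**4 = (4*(1 + I*sqrt(6)))**4 = (4 + 4*I*sqrt(6))**4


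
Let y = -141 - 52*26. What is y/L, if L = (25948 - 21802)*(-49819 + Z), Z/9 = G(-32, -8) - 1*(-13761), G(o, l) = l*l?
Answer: -1493/309316476 ≈ -4.8268e-6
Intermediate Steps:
G(o, l) = l²
Z = 124425 (Z = 9*((-8)² - 1*(-13761)) = 9*(64 + 13761) = 9*13825 = 124425)
y = -1493 (y = -141 - 1352 = -1493)
L = 309316476 (L = (25948 - 21802)*(-49819 + 124425) = 4146*74606 = 309316476)
y/L = -1493/309316476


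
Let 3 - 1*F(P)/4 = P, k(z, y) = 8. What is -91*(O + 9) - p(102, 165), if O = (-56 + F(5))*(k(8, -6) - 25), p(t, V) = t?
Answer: -99929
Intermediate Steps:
F(P) = 12 - 4*P
O = 1088 (O = (-56 + (12 - 4*5))*(8 - 25) = (-56 + (12 - 20))*(-17) = (-56 - 8)*(-17) = -64*(-17) = 1088)
-91*(O + 9) - p(102, 165) = -91*(1088 + 9) - 1*102 = -91*1097 - 102 = -99827 - 102 = -99929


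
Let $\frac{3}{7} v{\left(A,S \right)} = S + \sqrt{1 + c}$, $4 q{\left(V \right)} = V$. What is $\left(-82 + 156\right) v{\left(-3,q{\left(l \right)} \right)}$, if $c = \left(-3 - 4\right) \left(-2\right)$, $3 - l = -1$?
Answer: $\frac{518}{3} + \frac{518 \sqrt{15}}{3} \approx 841.4$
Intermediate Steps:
$l = 4$ ($l = 3 - -1 = 3 + 1 = 4$)
$q{\left(V \right)} = \frac{V}{4}$
$c = 14$ ($c = \left(-7\right) \left(-2\right) = 14$)
$v{\left(A,S \right)} = \frac{7 S}{3} + \frac{7 \sqrt{15}}{3}$ ($v{\left(A,S \right)} = \frac{7 \left(S + \sqrt{1 + 14}\right)}{3} = \frac{7 \left(S + \sqrt{15}\right)}{3} = \frac{7 S}{3} + \frac{7 \sqrt{15}}{3}$)
$\left(-82 + 156\right) v{\left(-3,q{\left(l \right)} \right)} = \left(-82 + 156\right) \left(\frac{7 \cdot \frac{1}{4} \cdot 4}{3} + \frac{7 \sqrt{15}}{3}\right) = 74 \left(\frac{7}{3} \cdot 1 + \frac{7 \sqrt{15}}{3}\right) = 74 \left(\frac{7}{3} + \frac{7 \sqrt{15}}{3}\right) = \frac{518}{3} + \frac{518 \sqrt{15}}{3}$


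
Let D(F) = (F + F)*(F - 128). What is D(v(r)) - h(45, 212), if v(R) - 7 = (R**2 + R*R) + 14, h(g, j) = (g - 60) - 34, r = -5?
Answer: -8045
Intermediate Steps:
h(g, j) = -94 + g (h(g, j) = (-60 + g) - 34 = -94 + g)
v(R) = 21 + 2*R**2 (v(R) = 7 + ((R**2 + R*R) + 14) = 7 + ((R**2 + R**2) + 14) = 7 + (2*R**2 + 14) = 7 + (14 + 2*R**2) = 21 + 2*R**2)
D(F) = 2*F*(-128 + F) (D(F) = (2*F)*(-128 + F) = 2*F*(-128 + F))
D(v(r)) - h(45, 212) = 2*(21 + 2*(-5)**2)*(-128 + (21 + 2*(-5)**2)) - (-94 + 45) = 2*(21 + 2*25)*(-128 + (21 + 2*25)) - 1*(-49) = 2*(21 + 50)*(-128 + (21 + 50)) + 49 = 2*71*(-128 + 71) + 49 = 2*71*(-57) + 49 = -8094 + 49 = -8045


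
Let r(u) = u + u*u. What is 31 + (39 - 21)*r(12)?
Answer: 2839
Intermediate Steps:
r(u) = u + u**2
31 + (39 - 21)*r(12) = 31 + (39 - 21)*(12*(1 + 12)) = 31 + 18*(12*13) = 31 + 18*156 = 31 + 2808 = 2839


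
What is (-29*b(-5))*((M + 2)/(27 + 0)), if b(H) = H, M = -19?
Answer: -2465/27 ≈ -91.296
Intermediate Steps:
(-29*b(-5))*((M + 2)/(27 + 0)) = (-29*(-5))*((-19 + 2)/(27 + 0)) = 145*(-17/27) = -2465/27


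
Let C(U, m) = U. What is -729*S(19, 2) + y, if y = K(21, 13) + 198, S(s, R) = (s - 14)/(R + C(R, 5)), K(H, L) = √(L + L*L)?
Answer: -2853/4 + √182 ≈ -699.76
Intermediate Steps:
K(H, L) = √(L + L²)
S(s, R) = (-14 + s)/(2*R) (S(s, R) = (s - 14)/(R + R) = (-14 + s)/((2*R)) = (-14 + s)*(1/(2*R)) = (-14 + s)/(2*R))
y = 198 + √182 (y = √(13*(1 + 13)) + 198 = √(13*14) + 198 = √182 + 198 = 198 + √182 ≈ 211.49)
-729*S(19, 2) + y = -729*(-14 + 19)/(2*2) + (198 + √182) = -729*5/(2*2) + (198 + √182) = -729*5/4 + (198 + √182) = -3645/4 + (198 + √182) = -2853/4 + √182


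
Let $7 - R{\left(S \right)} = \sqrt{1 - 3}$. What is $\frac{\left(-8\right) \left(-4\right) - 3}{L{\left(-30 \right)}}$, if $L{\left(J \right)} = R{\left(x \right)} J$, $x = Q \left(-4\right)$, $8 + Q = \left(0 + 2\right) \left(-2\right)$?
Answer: $- \frac{203}{1530} - \frac{29 i \sqrt{2}}{1530} \approx -0.13268 - 0.026805 i$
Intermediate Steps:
$Q = -12$ ($Q = -8 + \left(0 + 2\right) \left(-2\right) = -8 + 2 \left(-2\right) = -8 - 4 = -12$)
$x = 48$ ($x = \left(-12\right) \left(-4\right) = 48$)
$R{\left(S \right)} = 7 - i \sqrt{2}$ ($R{\left(S \right)} = 7 - \sqrt{1 - 3} = 7 - \sqrt{-2} = 7 - i \sqrt{2}$)
$L{\left(J \right)} = J \left(7 - i \sqrt{2}\right)$ ($L{\left(J \right)} = \left(7 - i \sqrt{2}\right) J = J \left(7 - i \sqrt{2}\right)$)
$\frac{\left(-8\right) \left(-4\right) - 3}{L{\left(-30 \right)}} = \frac{\left(-8\right) \left(-4\right) - 3}{\left(-30\right) \left(7 - i \sqrt{2}\right)} = \frac{32 - 3}{-210 + 30 i \sqrt{2}} = \frac{29}{-210 + 30 i \sqrt{2}}$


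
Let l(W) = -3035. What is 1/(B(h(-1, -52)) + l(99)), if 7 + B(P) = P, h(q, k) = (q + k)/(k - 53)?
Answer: -105/319357 ≈ -0.00032879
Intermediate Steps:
h(q, k) = (k + q)/(-53 + k)
B(P) = -7 + P
1/(B(h(-1, -52)) + l(99)) = 1/((-7 + (-52 - 1)/(-53 - 52)) - 3035) = 1/((-7 - 53/(-105)) - 3035) = 1/((-7 - 1/105*(-53)) - 3035) = 1/((-7 + 53/105) - 3035) = 1/(-682/105 - 3035) = 1/(-319357/105) = -105/319357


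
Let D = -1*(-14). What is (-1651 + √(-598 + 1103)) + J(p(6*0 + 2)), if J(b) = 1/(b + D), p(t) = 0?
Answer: -23113/14 + √505 ≈ -1628.5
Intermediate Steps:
D = 14
J(b) = 1/(14 + b) (J(b) = 1/(b + 14) = 1/(14 + b))
(-1651 + √(-598 + 1103)) + J(p(6*0 + 2)) = (-1651 + √(-598 + 1103)) + 1/(14 + 0) = (-1651 + √505) + 1/14 = -23113/14 + √505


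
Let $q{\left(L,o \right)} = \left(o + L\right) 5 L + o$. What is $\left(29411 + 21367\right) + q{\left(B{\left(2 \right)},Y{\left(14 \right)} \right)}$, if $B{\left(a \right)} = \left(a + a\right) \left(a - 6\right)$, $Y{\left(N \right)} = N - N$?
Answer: $52058$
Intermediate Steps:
$Y{\left(N \right)} = 0$
$B{\left(a \right)} = 2 a \left(-6 + a\right)$
$q{\left(L,o \right)} = o + L \left(5 L + 5 o\right)$ ($q{\left(L,o \right)} = \left(L + o\right) 5 L + o = \left(5 L + 5 o\right) L + o = L \left(5 L + 5 o\right) + o = o + L \left(5 L + 5 o\right)$)
$\left(29411 + 21367\right) + q{\left(B{\left(2 \right)},Y{\left(14 \right)} \right)} = \left(29411 + 21367\right) + \left(0 + 5 \left(2 \cdot 2 \left(-6 + 2\right)\right)^{2} + 5 \cdot 2 \cdot 2 \left(-6 + 2\right) 0\right) = 50778 + \left(0 + 5 \left(2 \cdot 2 \left(-4\right)\right)^{2} + 5 \cdot 2 \cdot 2 \left(-4\right) 0\right) = 50778 + \left(0 + 5 \left(-16\right)^{2} + 5 \left(-16\right) 0\right) = 50778 + \left(0 + 5 \cdot 256 + 0\right) = 50778 + \left(0 + 1280 + 0\right) = 50778 + 1280 = 52058$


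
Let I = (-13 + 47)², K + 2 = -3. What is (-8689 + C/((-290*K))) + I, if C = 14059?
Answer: -10908791/1450 ≈ -7523.3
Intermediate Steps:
K = -5 (K = -2 - 3 = -5)
I = 1156 (I = 34² = 1156)
(-8689 + C/((-290*K))) + I = (-8689 + 14059/((-290*(-5)))) + 1156 = (-8689 + 14059/1450) + 1156 = -12584991/1450 + 1156 = -10908791/1450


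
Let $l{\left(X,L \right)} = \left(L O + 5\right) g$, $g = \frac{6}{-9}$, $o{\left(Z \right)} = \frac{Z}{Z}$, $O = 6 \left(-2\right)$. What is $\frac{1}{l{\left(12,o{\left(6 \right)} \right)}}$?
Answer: $\frac{3}{14} \approx 0.21429$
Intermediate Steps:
$O = -12$
$o{\left(Z \right)} = 1$
$g = - \frac{2}{3}$ ($g = 6 \left(- \frac{1}{9}\right) = - \frac{2}{3} \approx -0.66667$)
$l{\left(X,L \right)} = - \frac{10}{3} + 8 L$ ($l{\left(X,L \right)} = \left(L \left(-12\right) + 5\right) \left(- \frac{2}{3}\right) = \left(- 12 L + 5\right) \left(- \frac{2}{3}\right) = \left(5 - 12 L\right) \left(- \frac{2}{3}\right) = - \frac{10}{3} + 8 L$)
$\frac{1}{l{\left(12,o{\left(6 \right)} \right)}} = \frac{1}{- \frac{10}{3} + 8 \cdot 1} = \frac{1}{- \frac{10}{3} + 8} = \frac{1}{\frac{14}{3}} = \frac{3}{14}$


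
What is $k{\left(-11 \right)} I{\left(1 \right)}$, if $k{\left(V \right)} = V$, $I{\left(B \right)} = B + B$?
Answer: $-22$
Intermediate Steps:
$I{\left(B \right)} = 2 B$
$k{\left(-11 \right)} I{\left(1 \right)} = - 11 \cdot 2 \cdot 1 = \left(-11\right) 2 = -22$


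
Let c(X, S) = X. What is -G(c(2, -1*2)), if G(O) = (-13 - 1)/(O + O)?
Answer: 7/2 ≈ 3.5000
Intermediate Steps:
G(O) = -7/O (G(O) = -14*1/(2*O) = -7/O)
-G(c(2, -1*2)) = -(-7)/2 = -1*(-7/2) = 7/2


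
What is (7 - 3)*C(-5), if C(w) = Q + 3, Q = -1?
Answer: 8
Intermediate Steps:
C(w) = 2 (C(w) = -1 + 3 = 2)
(7 - 3)*C(-5) = (7 - 3)*2 = 4*2 = 8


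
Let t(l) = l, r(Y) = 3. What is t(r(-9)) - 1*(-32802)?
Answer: 32805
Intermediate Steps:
t(r(-9)) - 1*(-32802) = 3 - 1*(-32802) = 3 + 32802 = 32805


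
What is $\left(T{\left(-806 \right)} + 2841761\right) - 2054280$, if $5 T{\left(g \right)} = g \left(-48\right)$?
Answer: $\frac{3976093}{5} \approx 7.9522 \cdot 10^{5}$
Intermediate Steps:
$T{\left(g \right)} = - \frac{48 g}{5}$ ($T{\left(g \right)} = \frac{g \left(-48\right)}{5} = \frac{\left(-48\right) g}{5} = - \frac{48 g}{5}$)
$\left(T{\left(-806 \right)} + 2841761\right) - 2054280 = \left(\left(- \frac{48}{5}\right) \left(-806\right) + 2841761\right) - 2054280 = \left(\frac{38688}{5} + 2841761\right) - 2054280 = \frac{14247493}{5} - 2054280 = \frac{3976093}{5}$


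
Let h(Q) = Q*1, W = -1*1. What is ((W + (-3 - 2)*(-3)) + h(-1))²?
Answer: 169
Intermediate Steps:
W = -1
h(Q) = Q
((W + (-3 - 2)*(-3)) + h(-1))² = ((-1 + (-3 - 2)*(-3)) - 1)² = ((-1 - 5*(-3)) - 1)² = ((-1 + 15) - 1)² = (14 - 1)² = 13² = 169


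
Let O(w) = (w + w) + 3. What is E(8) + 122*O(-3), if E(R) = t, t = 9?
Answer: -357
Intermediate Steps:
E(R) = 9
O(w) = 3 + 2*w (O(w) = 2*w + 3 = 3 + 2*w)
E(8) + 122*O(-3) = 9 + 122*(3 + 2*(-3)) = 9 + 122*(3 - 6) = 9 + 122*(-3) = 9 - 366 = -357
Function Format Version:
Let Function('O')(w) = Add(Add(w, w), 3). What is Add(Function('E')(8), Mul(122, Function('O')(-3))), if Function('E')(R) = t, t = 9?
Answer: -357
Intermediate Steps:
Function('E')(R) = 9
Function('O')(w) = Add(3, Mul(2, w)) (Function('O')(w) = Add(Mul(2, w), 3) = Add(3, Mul(2, w)))
Add(Function('E')(8), Mul(122, Function('O')(-3))) = Add(9, Mul(122, Add(3, Mul(2, -3)))) = Add(9, Mul(122, Add(3, -6))) = Add(9, Mul(122, -3)) = Add(9, -366) = -357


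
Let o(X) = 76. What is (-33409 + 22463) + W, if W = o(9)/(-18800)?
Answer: -51446219/4700 ≈ -10946.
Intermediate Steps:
W = -19/4700 (W = 76/(-18800) = 76*(-1/18800) = -19/4700 ≈ -0.0040426)
(-33409 + 22463) + W = (-33409 + 22463) - 19/4700 = -10946 - 19/4700 = -51446219/4700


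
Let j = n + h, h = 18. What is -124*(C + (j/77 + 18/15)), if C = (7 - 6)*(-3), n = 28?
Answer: 57412/385 ≈ 149.12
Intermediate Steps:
C = -3 (C = 1*(-3) = -3)
j = 46 (j = 28 + 18 = 46)
-124*(C + (j/77 + 18/15)) = -124*(-3 + (46/77 + 18/15)) = -124*(-3 + (46*(1/77) + 18*(1/15))) = -124*(-3 + (46/77 + 6/5)) = -124*(-3 + 692/385) = -124*(-463/385) = 57412/385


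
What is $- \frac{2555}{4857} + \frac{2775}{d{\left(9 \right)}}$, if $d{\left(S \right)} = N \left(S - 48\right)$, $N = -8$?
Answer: $\frac{4227005}{505128} \approx 8.3682$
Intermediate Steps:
$d{\left(S \right)} = 384 - 8 S$ ($d{\left(S \right)} = - 8 \left(S - 48\right) = - 8 \left(-48 + S\right) = 384 - 8 S$)
$- \frac{2555}{4857} + \frac{2775}{d{\left(9 \right)}} = - \frac{2555}{4857} + \frac{2775}{384 - 72} = \left(-2555\right) \frac{1}{4857} + \frac{2775}{384 - 72} = - \frac{2555}{4857} + \frac{2775}{312} = - \frac{2555}{4857} + 2775 \cdot \frac{1}{312} = - \frac{2555}{4857} + \frac{925}{104} = \frac{4227005}{505128}$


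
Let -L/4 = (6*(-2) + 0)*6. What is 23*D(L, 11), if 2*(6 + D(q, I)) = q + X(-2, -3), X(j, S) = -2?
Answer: 3151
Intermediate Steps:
L = 288 (L = -4*(6*(-2) + 0)*6 = -4*(-12 + 0)*6 = -(-48)*6 = -4*(-72) = 288)
D(q, I) = -7 + q/2 (D(q, I) = -6 + (q - 2)/2 = -6 + (-2 + q)/2 = -6 + (-1 + q/2) = -7 + q/2)
23*D(L, 11) = 23*(-7 + (½)*288) = 23*(-7 + 144) = 23*137 = 3151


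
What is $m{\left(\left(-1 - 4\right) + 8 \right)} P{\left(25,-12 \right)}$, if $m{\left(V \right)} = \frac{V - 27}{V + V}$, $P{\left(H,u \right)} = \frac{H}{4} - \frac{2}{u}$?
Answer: $- \frac{77}{3} \approx -25.667$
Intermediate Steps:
$P{\left(H,u \right)} = - \frac{2}{u} + \frac{H}{4}$ ($P{\left(H,u \right)} = H \frac{1}{4} - \frac{2}{u} = \frac{H}{4} - \frac{2}{u} = - \frac{2}{u} + \frac{H}{4}$)
$m{\left(V \right)} = \frac{-27 + V}{2 V}$
$m{\left(\left(-1 - 4\right) + 8 \right)} P{\left(25,-12 \right)} = \frac{-27 + \left(\left(-1 - 4\right) + 8\right)}{2 \left(\left(-1 - 4\right) + 8\right)} \left(- \frac{2}{-12} + \frac{1}{4} \cdot 25\right) = \frac{-27 + \left(-5 + 8\right)}{2 \left(-5 + 8\right)} \left(\left(-2\right) \left(- \frac{1}{12}\right) + \frac{25}{4}\right) = \frac{-27 + 3}{2 \cdot 3} \left(\frac{1}{6} + \frac{25}{4}\right) = \frac{1}{2} \cdot \frac{1}{3} \left(-24\right) \frac{77}{12} = \left(-4\right) \frac{77}{12} = - \frac{77}{3}$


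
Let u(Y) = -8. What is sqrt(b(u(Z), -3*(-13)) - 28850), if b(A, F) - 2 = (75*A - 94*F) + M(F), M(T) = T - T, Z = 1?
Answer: I*sqrt(33114) ≈ 181.97*I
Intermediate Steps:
M(T) = 0
b(A, F) = 2 - 94*F + 75*A (b(A, F) = 2 + ((75*A - 94*F) + 0) = 2 + ((-94*F + 75*A) + 0) = 2 + (-94*F + 75*A) = 2 - 94*F + 75*A)
sqrt(b(u(Z), -3*(-13)) - 28850) = sqrt((2 - (-282)*(-13) + 75*(-8)) - 28850) = sqrt((2 - 94*39 - 600) - 28850) = sqrt((2 - 3666 - 600) - 28850) = sqrt(-4264 - 28850) = sqrt(-33114) = I*sqrt(33114)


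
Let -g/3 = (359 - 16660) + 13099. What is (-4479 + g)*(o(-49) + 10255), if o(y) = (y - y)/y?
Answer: 52577385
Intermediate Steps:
o(y) = 0 (o(y) = 0/y = 0)
g = 9606 (g = -3*((359 - 16660) + 13099) = -3*(-16301 + 13099) = -3*(-3202) = 9606)
(-4479 + g)*(o(-49) + 10255) = (-4479 + 9606)*(0 + 10255) = 5127*10255 = 52577385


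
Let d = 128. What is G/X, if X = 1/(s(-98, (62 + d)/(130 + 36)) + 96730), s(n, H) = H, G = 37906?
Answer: 304335333610/83 ≈ 3.6667e+9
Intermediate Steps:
X = 83/8028685 (X = 1/((62 + 128)/(130 + 36) + 96730) = 1/(190/166 + 96730) = 1/(190*(1/166) + 96730) = 1/(95/83 + 96730) = 1/(8028685/83) = 83/8028685 ≈ 1.0338e-5)
G/X = 37906/(83/8028685) = 37906*(8028685/83) = 304335333610/83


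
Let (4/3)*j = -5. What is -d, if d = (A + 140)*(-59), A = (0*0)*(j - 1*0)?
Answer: 8260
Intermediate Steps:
j = -15/4 (j = (3/4)*(-5) = -15/4 ≈ -3.7500)
A = 0 (A = (0*0)*(-15/4 - 1*0) = 0*(-15/4 + 0) = 0*(-15/4) = 0)
d = -8260 (d = (0 + 140)*(-59) = 140*(-59) = -8260)
-d = -1*(-8260) = 8260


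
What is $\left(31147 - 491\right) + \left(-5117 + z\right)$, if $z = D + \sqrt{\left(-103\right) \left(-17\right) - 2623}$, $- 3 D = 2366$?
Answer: $\frac{74251}{3} + 2 i \sqrt{218} \approx 24750.0 + 29.53 i$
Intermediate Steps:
$D = - \frac{2366}{3}$ ($D = \left(- \frac{1}{3}\right) 2366 = - \frac{2366}{3} \approx -788.67$)
$z = - \frac{2366}{3} + 2 i \sqrt{218}$ ($z = - \frac{2366}{3} + \sqrt{\left(-103\right) \left(-17\right) - 2623} = - \frac{2366}{3} + \sqrt{1751 - 2623} = - \frac{2366}{3} + \sqrt{-872} = - \frac{2366}{3} + 2 i \sqrt{218} \approx -788.67 + 29.53 i$)
$\left(31147 - 491\right) + \left(-5117 + z\right) = \left(31147 - 491\right) - \left(\frac{17717}{3} - 2 i \sqrt{218}\right) = 30656 - \left(\frac{17717}{3} - 2 i \sqrt{218}\right) = \frac{74251}{3} + 2 i \sqrt{218}$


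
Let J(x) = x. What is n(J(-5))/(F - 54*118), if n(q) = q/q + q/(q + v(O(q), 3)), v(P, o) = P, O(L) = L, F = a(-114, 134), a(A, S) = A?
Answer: -1/4324 ≈ -0.00023127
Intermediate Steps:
F = -114
n(q) = 3/2 (n(q) = q/q + q/(q + q) = 1 + q/((2*q)) = 1 + q*(1/(2*q)) = 1 + 1/2 = 3/2)
n(J(-5))/(F - 54*118) = 3/(2*(-114 - 54*118)) = 3/(2*(-114 - 1*6372)) = 3/(2*(-114 - 6372)) = (3/2)/(-6486) = (3/2)*(-1/6486) = -1/4324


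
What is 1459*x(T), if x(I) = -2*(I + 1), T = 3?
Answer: -11672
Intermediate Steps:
x(I) = -2 - 2*I (x(I) = -2*(1 + I) = -2 - 2*I)
1459*x(T) = 1459*(-2 - 2*3) = 1459*(-2 - 6) = 1459*(-8) = -11672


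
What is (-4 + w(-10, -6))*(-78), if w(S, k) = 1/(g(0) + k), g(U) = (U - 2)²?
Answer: 351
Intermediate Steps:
g(U) = (-2 + U)²
w(S, k) = 1/(4 + k) (w(S, k) = 1/((-2 + 0)² + k) = 1/((-2)² + k) = 1/(4 + k))
(-4 + w(-10, -6))*(-78) = (-4 + 1/(4 - 6))*(-78) = (-4 + 1/(-2))*(-78) = (-4 - ½)*(-78) = -9/2*(-78) = 351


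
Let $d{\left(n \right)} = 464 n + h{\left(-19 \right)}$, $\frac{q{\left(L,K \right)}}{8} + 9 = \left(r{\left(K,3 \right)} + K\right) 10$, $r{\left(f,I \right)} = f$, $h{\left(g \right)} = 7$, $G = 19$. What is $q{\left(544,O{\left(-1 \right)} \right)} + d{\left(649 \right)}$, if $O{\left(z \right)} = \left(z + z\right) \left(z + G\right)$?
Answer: $295311$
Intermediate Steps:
$O{\left(z \right)} = 2 z \left(19 + z\right)$ ($O{\left(z \right)} = \left(z + z\right) \left(z + 19\right) = 2 z \left(19 + z\right)$)
$q{\left(L,K \right)} = -72 + 160 K$ ($q{\left(L,K \right)} = -72 + 8 \left(K + K\right) 10 = -72 + 8 \cdot 2 K 10 = -72 + 8 \cdot 20 K = -72 + 160 K$)
$d{\left(n \right)} = 7 + 464 n$ ($d{\left(n \right)} = 464 n + 7 = 7 + 464 n$)
$q{\left(544,O{\left(-1 \right)} \right)} + d{\left(649 \right)} = \left(-72 + 160 \cdot 2 \left(-1\right) \left(19 - 1\right)\right) + \left(7 + 464 \cdot 649\right) = \left(-72 + 160 \cdot 2 \left(-1\right) 18\right) + \left(7 + 301136\right) = \left(-72 + 160 \left(-36\right)\right) + 301143 = \left(-72 - 5760\right) + 301143 = -5832 + 301143 = 295311$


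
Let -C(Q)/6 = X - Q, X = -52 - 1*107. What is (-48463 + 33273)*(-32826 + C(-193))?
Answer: 501725700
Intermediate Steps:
X = -159 (X = -52 - 107 = -159)
C(Q) = 954 + 6*Q (C(Q) = -6*(-159 - Q) = 954 + 6*Q)
(-48463 + 33273)*(-32826 + C(-193)) = (-48463 + 33273)*(-32826 + (954 + 6*(-193))) = -15190*(-32826 + (954 - 1158)) = -15190*(-32826 - 204) = -15190*(-33030) = 501725700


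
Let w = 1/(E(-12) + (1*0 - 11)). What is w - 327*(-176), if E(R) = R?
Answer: 1323695/23 ≈ 57552.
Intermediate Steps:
w = -1/23 (w = 1/(-12 + (1*0 - 11)) = 1/(-12 + (0 - 11)) = 1/(-12 - 11) = 1/(-23) = -1/23 ≈ -0.043478)
w - 327*(-176) = -1/23 - 327*(-176) = -1/23 + 57552 = 1323695/23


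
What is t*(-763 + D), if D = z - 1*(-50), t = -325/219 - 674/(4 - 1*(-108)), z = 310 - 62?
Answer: 14260465/4088 ≈ 3488.4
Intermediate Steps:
z = 248
t = -92003/12264 (t = -325*1/219 - 674/(4 + 108) = -325/219 - 674/112 = -325/219 - 674*1/112 = -325/219 - 337/56 = -92003/12264 ≈ -7.5019)
D = 298 (D = 248 - 1*(-50) = 248 + 50 = 298)
t*(-763 + D) = -92003*(-763 + 298)/12264 = -92003/12264*(-465) = 14260465/4088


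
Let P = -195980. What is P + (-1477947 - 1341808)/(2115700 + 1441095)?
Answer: -139412700771/711359 ≈ -1.9598e+5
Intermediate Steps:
P + (-1477947 - 1341808)/(2115700 + 1441095) = -195980 + (-1477947 - 1341808)/(2115700 + 1441095) = -195980 - 2819755/3556795 = -195980 - 2819755*1/3556795 = -195980 - 563951/711359 = -139412700771/711359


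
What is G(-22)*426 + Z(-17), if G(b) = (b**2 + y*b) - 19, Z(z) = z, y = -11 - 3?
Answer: 329281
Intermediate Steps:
y = -14
G(b) = -19 + b**2 - 14*b (G(b) = (b**2 - 14*b) - 19 = -19 + b**2 - 14*b)
G(-22)*426 + Z(-17) = (-19 + (-22)**2 - 14*(-22))*426 - 17 = (-19 + 484 + 308)*426 - 17 = 773*426 - 17 = 329298 - 17 = 329281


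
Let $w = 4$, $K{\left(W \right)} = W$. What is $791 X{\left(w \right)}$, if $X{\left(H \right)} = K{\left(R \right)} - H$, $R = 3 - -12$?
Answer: $8701$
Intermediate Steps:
$R = 15$ ($R = 3 + 12 = 15$)
$X{\left(H \right)} = 15 - H$
$791 X{\left(w \right)} = 791 \left(15 - 4\right) = 791 \cdot 11 = 8701$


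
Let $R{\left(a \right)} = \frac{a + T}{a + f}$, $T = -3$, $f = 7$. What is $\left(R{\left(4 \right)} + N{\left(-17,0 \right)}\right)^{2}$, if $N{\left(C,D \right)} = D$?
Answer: $\frac{1}{121} \approx 0.0082645$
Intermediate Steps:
$R{\left(a \right)} = \frac{-3 + a}{7 + a}$ ($R{\left(a \right)} = \frac{a - 3}{a + 7} = \frac{-3 + a}{7 + a}$)
$\left(R{\left(4 \right)} + N{\left(-17,0 \right)}\right)^{2} = \left(\frac{-3 + 4}{7 + 4} + 0\right)^{2} = \left(\frac{1}{11} \cdot 1 + 0\right)^{2} = \left(\frac{1}{11} + 0\right)^{2} = \left(\frac{1}{11}\right)^{2} = \frac{1}{121}$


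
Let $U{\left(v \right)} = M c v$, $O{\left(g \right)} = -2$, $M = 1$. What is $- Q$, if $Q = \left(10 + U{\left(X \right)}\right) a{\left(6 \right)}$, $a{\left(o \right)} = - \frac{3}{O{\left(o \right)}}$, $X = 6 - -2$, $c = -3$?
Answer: $21$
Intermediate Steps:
$X = 8$ ($X = 6 + 2 = 8$)
$U{\left(v \right)} = - 3 v$ ($U{\left(v \right)} = 1 \left(-3\right) v = - 3 v$)
$a{\left(o \right)} = \frac{3}{2}$ ($a{\left(o \right)} = - \frac{3}{-2} = \left(-3\right) \left(- \frac{1}{2}\right) = \frac{3}{2}$)
$Q = -21$ ($Q = \left(10 - 24\right) \frac{3}{2} = \left(-14\right) \frac{3}{2} = -21$)
$- Q = \left(-1\right) \left(-21\right) = 21$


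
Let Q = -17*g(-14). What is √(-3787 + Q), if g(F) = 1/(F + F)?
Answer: I*√742133/14 ≈ 61.534*I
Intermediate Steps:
g(F) = 1/(2*F)
Q = 17/28 (Q = -17/(2*(-14)) = -17*(-1)/(2*14) = -17*(-1/28) = 17/28 ≈ 0.60714)
√(-3787 + Q) = √(-3787 + 17/28) = √(-106019/28) = I*√742133/14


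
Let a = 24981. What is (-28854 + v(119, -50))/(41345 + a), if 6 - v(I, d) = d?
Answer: -14399/33163 ≈ -0.43419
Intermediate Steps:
v(I, d) = 6 - d
(-28854 + v(119, -50))/(41345 + a) = (-28854 + (6 - 1*(-50)))/(41345 + 24981) = (-28854 + (6 + 50))/66326 = (-28854 + 56)*(1/66326) = -28798*1/66326 = -14399/33163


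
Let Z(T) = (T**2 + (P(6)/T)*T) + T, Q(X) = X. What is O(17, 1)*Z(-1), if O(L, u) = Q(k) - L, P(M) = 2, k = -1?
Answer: -36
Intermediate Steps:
O(L, u) = -1 - L
Z(T) = 2 + T + T**2 (Z(T) = (T**2 + (2/T)*T) + T = (T**2 + 2) + T = (2 + T**2) + T = 2 + T + T**2)
O(17, 1)*Z(-1) = (-1 - 1*17)*(2 - 1 + (-1)**2) = (-1 - 17)*(2 - 1 + 1) = -18*2 = -36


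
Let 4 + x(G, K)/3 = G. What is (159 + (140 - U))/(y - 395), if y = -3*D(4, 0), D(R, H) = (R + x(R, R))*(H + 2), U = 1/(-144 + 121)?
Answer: -6878/9637 ≈ -0.71371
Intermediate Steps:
x(G, K) = -12 + 3*G
U = -1/23 (U = 1/(-23) = -1/23 ≈ -0.043478)
D(R, H) = (-12 + 4*R)*(2 + H) (D(R, H) = (R + (-12 + 3*R))*(H + 2) = (-12 + 4*R)*(2 + H))
y = -24 (y = -3*(-24 - 12*0 + 8*4 + 4*0*4) = -3*(-24 + 0 + 32 + 0) = -3*8 = -24)
(159 + (140 - U))/(y - 395) = (159 + (140 - 1*(-1/23)))/(-24 - 395) = (159 + (140 + 1/23))/(-419) = (159 + 3221/23)*(-1/419) = (6878/23)*(-1/419) = -6878/9637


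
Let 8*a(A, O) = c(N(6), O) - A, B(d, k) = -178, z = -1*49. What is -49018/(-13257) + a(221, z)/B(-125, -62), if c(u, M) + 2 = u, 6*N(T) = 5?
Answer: 145493791/37755936 ≈ 3.8535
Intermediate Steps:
N(T) = ⅚ (N(T) = (⅙)*5 = ⅚)
z = -49
c(u, M) = -2 + u
a(A, O) = -7/48 - A/8 (a(A, O) = ((-2 + ⅚) - A)/8 = (-7/6 - A)/8 = -7/48 - A/8)
-49018/(-13257) + a(221, z)/B(-125, -62) = -49018/(-13257) + (-7/48 - ⅛*221)/(-178) = -49018*(-1/13257) + (-7/48 - 221/8)*(-1/178) = 49018/13257 - 1333/48*(-1/178) = 49018/13257 + 1333/8544 = 145493791/37755936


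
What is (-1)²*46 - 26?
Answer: 20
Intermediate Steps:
(-1)²*46 - 26 = 1*46 - 26 = 46 - 26 = 20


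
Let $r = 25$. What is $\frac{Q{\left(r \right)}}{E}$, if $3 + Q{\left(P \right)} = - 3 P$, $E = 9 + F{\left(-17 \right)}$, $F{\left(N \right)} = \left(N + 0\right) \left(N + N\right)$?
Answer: $- \frac{78}{587} \approx -0.13288$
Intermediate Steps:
$F{\left(N \right)} = 2 N^{2}$ ($F{\left(N \right)} = N 2 N = 2 N^{2}$)
$E = 587$ ($E = 9 + 2 \left(-17\right)^{2} = 9 + 2 \cdot 289 = 9 + 578 = 587$)
$Q{\left(P \right)} = -3 - 3 P$
$\frac{Q{\left(r \right)}}{E} = \frac{-3 - 75}{587} = \left(-3 - 75\right) \frac{1}{587} = \left(-78\right) \frac{1}{587} = - \frac{78}{587}$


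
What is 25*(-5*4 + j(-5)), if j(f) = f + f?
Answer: -750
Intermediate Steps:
j(f) = 2*f
25*(-5*4 + j(-5)) = 25*(-5*4 + 2*(-5)) = 25*(-20 - 10) = 25*(-30) = -750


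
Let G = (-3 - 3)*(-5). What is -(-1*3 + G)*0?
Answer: 0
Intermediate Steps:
G = 30 (G = -6*(-5) = 30)
-(-1*3 + G)*0 = -(-1*3 + 30)*0 = -(-3 + 30)*0 = -1*27*0 = -27*0 = 0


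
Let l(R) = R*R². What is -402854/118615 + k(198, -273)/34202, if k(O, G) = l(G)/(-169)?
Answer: 10244963/82793270 ≈ 0.12374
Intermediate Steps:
l(R) = R³
k(O, G) = -G³/169 (k(O, G) = G³/(-169) = G³*(-1/169) = -G³/169)
-402854/118615 + k(198, -273)/34202 = -402854/118615 - 1/169*(-273)³/34202 = -402854*1/118615 - 1/169*(-20346417)*(1/34202) = -402854/118615 + 120393*(1/34202) = -402854/118615 + 2457/698 = 10244963/82793270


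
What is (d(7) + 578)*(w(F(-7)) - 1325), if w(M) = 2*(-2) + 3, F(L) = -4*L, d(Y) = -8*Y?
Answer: -692172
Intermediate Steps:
w(M) = -1 (w(M) = -4 + 3 = -1)
(d(7) + 578)*(w(F(-7)) - 1325) = (-8*7 + 578)*(-1 - 1325) = (-56 + 578)*(-1326) = 522*(-1326) = -692172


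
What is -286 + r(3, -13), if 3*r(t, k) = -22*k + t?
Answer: -569/3 ≈ -189.67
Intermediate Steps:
r(t, k) = -22*k/3 + t/3 (r(t, k) = (-22*k + t)/3 = (t - 22*k)/3 = -22*k/3 + t/3)
-286 + r(3, -13) = -286 + (-22/3*(-13) + (⅓)*3) = -286 + (286/3 + 1) = -286 + 289/3 = -569/3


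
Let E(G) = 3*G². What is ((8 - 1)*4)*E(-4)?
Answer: 1344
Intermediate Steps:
((8 - 1)*4)*E(-4) = ((8 - 1)*4)*(3*(-4)²) = (7*4)*(3*16) = 28*48 = 1344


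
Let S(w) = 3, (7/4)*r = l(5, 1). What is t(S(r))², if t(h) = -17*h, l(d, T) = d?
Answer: 2601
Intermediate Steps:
r = 20/7 (r = (4/7)*5 = 20/7 ≈ 2.8571)
t(S(r))² = (-17*3)² = (-51)² = 2601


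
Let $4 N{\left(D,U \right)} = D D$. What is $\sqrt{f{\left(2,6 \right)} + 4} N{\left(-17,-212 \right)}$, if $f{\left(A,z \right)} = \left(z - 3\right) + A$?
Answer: $\frac{867}{4} \approx 216.75$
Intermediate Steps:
$N{\left(D,U \right)} = \frac{D^{2}}{4}$ ($N{\left(D,U \right)} = \frac{D D}{4} = \frac{D^{2}}{4}$)
$f{\left(A,z \right)} = -3 + A + z$ ($f{\left(A,z \right)} = \left(-3 + z\right) + A = -3 + A + z$)
$\sqrt{f{\left(2,6 \right)} + 4} N{\left(-17,-212 \right)} = \sqrt{\left(-3 + 2 + 6\right) + 4} \frac{\left(-17\right)^{2}}{4} = \sqrt{5 + 4} \cdot \frac{1}{4} \cdot 289 = \sqrt{9} \cdot \frac{289}{4} = 3 \cdot \frac{289}{4} = \frac{867}{4}$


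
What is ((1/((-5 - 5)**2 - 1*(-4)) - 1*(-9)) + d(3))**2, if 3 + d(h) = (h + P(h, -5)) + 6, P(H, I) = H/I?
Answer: 56145049/270400 ≈ 207.64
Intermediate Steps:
d(h) = 3 + 4*h/5 (d(h) = -3 + ((h + h/(-5)) + 6) = -3 + ((h + h*(-1/5)) + 6) = -3 + ((h - h/5) + 6) = -3 + (4*h/5 + 6) = -3 + (6 + 4*h/5) = 3 + 4*h/5)
((1/((-5 - 5)**2 - 1*(-4)) - 1*(-9)) + d(3))**2 = ((1/((-5 - 5)**2 - 1*(-4)) - 1*(-9)) + (3 + (4/5)*3))**2 = ((1/((-10)**2 + 4) + 9) + (3 + 12/5))**2 = ((1/(100 + 4) + 9) + 27/5)**2 = ((1/104 + 9) + 27/5)**2 = (937/104 + 27/5)**2 = (7493/520)**2 = 56145049/270400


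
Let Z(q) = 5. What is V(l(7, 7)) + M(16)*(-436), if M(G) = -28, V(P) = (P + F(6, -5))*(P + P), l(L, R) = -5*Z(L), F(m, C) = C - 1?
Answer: 13758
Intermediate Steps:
F(m, C) = -1 + C
l(L, R) = -25 (l(L, R) = -5*5 = -25)
V(P) = 2*P*(-6 + P) (V(P) = (P + (-1 - 5))*(P + P) = (P - 6)*(2*P) = (-6 + P)*(2*P) = 2*P*(-6 + P))
V(l(7, 7)) + M(16)*(-436) = 2*(-25)*(-6 - 25) - 28*(-436) = 2*(-25)*(-31) + 12208 = 1550 + 12208 = 13758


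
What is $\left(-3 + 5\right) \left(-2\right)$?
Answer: $-4$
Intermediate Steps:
$\left(-3 + 5\right) \left(-2\right) = 2 \left(-2\right) = -4$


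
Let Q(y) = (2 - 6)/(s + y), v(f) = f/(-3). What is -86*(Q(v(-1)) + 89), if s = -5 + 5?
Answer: -6622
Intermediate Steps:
s = 0
v(f) = -f/3 (v(f) = f*(-1/3) = -f/3)
Q(y) = -4/y (Q(y) = (2 - 6)/(0 + y) = -4/y)
-86*(Q(v(-1)) + 89) = -86*(-4/((-1/3*(-1))) + 89) = -86*(-4/1/3 + 89) = -86*(-4*3 + 89) = -86*(-12 + 89) = -86*77 = -6622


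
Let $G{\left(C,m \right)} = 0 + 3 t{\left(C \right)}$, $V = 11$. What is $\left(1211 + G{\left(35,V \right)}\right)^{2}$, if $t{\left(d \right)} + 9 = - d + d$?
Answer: $1401856$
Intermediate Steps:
$t{\left(d \right)} = -9$ ($t{\left(d \right)} = -9 + \left(- d + d\right) = -9 + 0 = -9$)
$G{\left(C,m \right)} = -27$ ($G{\left(C,m \right)} = 0 + 3 \left(-9\right) = 0 - 27 = -27$)
$\left(1211 + G{\left(35,V \right)}\right)^{2} = \left(1211 - 27\right)^{2} = 1184^{2} = 1401856$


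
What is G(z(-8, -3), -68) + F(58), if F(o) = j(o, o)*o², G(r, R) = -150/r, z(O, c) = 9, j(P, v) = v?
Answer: 585286/3 ≈ 1.9510e+5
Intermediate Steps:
F(o) = o³ (F(o) = o*o² = o³)
G(z(-8, -3), -68) + F(58) = -150/9 + 58³ = -150*⅑ + 195112 = -50/3 + 195112 = 585286/3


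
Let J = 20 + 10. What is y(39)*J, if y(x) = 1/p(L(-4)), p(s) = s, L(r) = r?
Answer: -15/2 ≈ -7.5000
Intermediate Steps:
J = 30
y(x) = -1/4 (y(x) = 1/(-4) = -1/4)
y(39)*J = -1/4*30 = -15/2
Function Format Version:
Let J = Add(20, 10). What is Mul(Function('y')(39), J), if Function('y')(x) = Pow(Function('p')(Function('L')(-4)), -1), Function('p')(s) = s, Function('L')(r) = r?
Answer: Rational(-15, 2) ≈ -7.5000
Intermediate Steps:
J = 30
Function('y')(x) = Rational(-1, 4) (Function('y')(x) = Pow(-4, -1) = Rational(-1, 4))
Mul(Function('y')(39), J) = Mul(Rational(-1, 4), 30) = Rational(-15, 2)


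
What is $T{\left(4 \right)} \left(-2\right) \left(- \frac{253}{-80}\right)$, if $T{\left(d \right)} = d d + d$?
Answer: $- \frac{253}{2} \approx -126.5$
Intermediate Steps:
$T{\left(d \right)} = d + d^{2}$ ($T{\left(d \right)} = d^{2} + d = d + d^{2}$)
$T{\left(4 \right)} \left(-2\right) \left(- \frac{253}{-80}\right) = 4 \left(1 + 4\right) \left(-2\right) \left(- \frac{253}{-80}\right) = 4 \cdot 5 \left(-2\right) \left(\left(-253\right) \left(- \frac{1}{80}\right)\right) = 20 \left(-2\right) \frac{253}{80} = \left(-40\right) \frac{253}{80} = - \frac{253}{2}$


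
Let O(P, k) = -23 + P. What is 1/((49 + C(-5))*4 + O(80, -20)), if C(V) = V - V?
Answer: 1/253 ≈ 0.0039526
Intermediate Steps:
C(V) = 0
1/((49 + C(-5))*4 + O(80, -20)) = 1/((49 + 0)*4 + (-23 + 80)) = 1/(49*4 + 57) = 1/(196 + 57) = 1/253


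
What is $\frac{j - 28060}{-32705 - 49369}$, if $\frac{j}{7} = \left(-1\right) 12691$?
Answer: $\frac{116897}{82074} \approx 1.4243$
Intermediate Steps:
$j = -88837$ ($j = 7 \left(\left(-1\right) 12691\right) = 7 \left(-12691\right) = -88837$)
$\frac{j - 28060}{-32705 - 49369} = \frac{-88837 - 28060}{-32705 - 49369} = - \frac{116897}{-82074} = \left(-116897\right) \left(- \frac{1}{82074}\right) = \frac{116897}{82074}$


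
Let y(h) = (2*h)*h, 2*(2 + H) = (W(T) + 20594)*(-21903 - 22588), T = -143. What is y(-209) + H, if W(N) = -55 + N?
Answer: -453631858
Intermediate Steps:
H = -453719220 (H = -2 + (((-55 - 143) + 20594)*(-21903 - 22588))/2 = -2 + ((-198 + 20594)*(-44491))/2 = -2 + (20396*(-44491))/2 = -2 + (1/2)*(-907438436) = -2 - 453719218 = -453719220)
y(h) = 2*h**2
y(-209) + H = 2*(-209)**2 - 453719220 = 2*43681 - 453719220 = 87362 - 453719220 = -453631858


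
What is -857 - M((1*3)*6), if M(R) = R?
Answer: -875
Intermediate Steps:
-857 - M((1*3)*6) = -857 - 1*3*6 = -857 - 3*6 = -857 - 1*18 = -857 - 18 = -875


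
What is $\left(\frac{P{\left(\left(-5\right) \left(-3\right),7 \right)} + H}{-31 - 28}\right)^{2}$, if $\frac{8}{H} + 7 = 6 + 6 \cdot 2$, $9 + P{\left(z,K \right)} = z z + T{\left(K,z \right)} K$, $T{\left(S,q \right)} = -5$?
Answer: $\frac{3996001}{421201} \approx 9.4872$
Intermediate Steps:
$P{\left(z,K \right)} = -9 + z^{2} - 5 K$ ($P{\left(z,K \right)} = -9 - \left(5 K - z z\right) = -9 - \left(- z^{2} + 5 K\right) = -9 + z^{2} - 5 K$)
$H = \frac{8}{11}$ ($H = \frac{8}{-7 + \left(6 + 6 \cdot 2\right)} = \frac{8}{-7 + \left(6 + 12\right)} = \frac{8}{-7 + 18} = \frac{8}{11} \approx 0.72727$)
$\left(\frac{P{\left(\left(-5\right) \left(-3\right),7 \right)} + H}{-31 - 28}\right)^{2} = \left(\frac{\left(-9 + \left(\left(-5\right) \left(-3\right)\right)^{2} - 35\right) + \frac{8}{11}}{-31 - 28}\right)^{2} = \left(\frac{\left(-9 + 15^{2} - 35\right) + \frac{8}{11}}{-59}\right)^{2} = \left(\left(\left(-9 + 225 - 35\right) + \frac{8}{11}\right) \left(- \frac{1}{59}\right)\right)^{2} = \left(\left(181 + \frac{8}{11}\right) \left(- \frac{1}{59}\right)\right)^{2} = \left(\frac{1999}{11} \left(- \frac{1}{59}\right)\right)^{2} = \left(- \frac{1999}{649}\right)^{2} = \frac{3996001}{421201}$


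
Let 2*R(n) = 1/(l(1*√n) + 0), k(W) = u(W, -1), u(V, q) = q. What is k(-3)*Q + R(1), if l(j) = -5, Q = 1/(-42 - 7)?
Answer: -39/490 ≈ -0.079592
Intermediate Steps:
Q = -1/49 (Q = 1/(-49) = -1/49 ≈ -0.020408)
k(W) = -1
R(n) = -⅒ (R(n) = 1/(2*(-5 + 0)) = (½)/(-5) = (½)*(-⅕) = -⅒)
k(-3)*Q + R(1) = -1*(-1/49) - ⅒ = 1/49 - ⅒ = -39/490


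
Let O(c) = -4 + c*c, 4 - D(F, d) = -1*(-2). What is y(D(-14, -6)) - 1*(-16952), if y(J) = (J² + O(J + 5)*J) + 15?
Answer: 17061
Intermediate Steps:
D(F, d) = 2 (D(F, d) = 4 - (-1)*(-2) = 4 - 1*2 = 4 - 2 = 2)
O(c) = -4 + c²
y(J) = 15 + J² + J*(-4 + (5 + J)²) (y(J) = (J² + (-4 + (J + 5)²)*J) + 15 = (J² + (-4 + (5 + J)²)*J) + 15 = (J² + J*(-4 + (5 + J)²)) + 15 = 15 + J² + J*(-4 + (5 + J)²))
y(D(-14, -6)) - 1*(-16952) = (15 + 2² + 2*(-4 + (5 + 2)²)) - 1*(-16952) = (15 + 4 + 2*(-4 + 7²)) + 16952 = (15 + 4 + 2*(-4 + 49)) + 16952 = (15 + 4 + 2*45) + 16952 = (15 + 4 + 90) + 16952 = 109 + 16952 = 17061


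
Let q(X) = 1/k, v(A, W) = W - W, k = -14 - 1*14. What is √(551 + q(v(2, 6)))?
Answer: √107989/14 ≈ 23.473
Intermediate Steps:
k = -28 (k = -14 - 14 = -28)
v(A, W) = 0
q(X) = -1/28 (q(X) = 1/(-28) = -1/28)
√(551 + q(v(2, 6))) = √(551 - 1/28) = √(15427/28) = √107989/14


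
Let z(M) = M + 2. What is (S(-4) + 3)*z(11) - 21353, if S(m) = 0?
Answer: -21314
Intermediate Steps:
z(M) = 2 + M
(S(-4) + 3)*z(11) - 21353 = (0 + 3)*(2 + 11) - 21353 = 3*13 - 21353 = 39 - 21353 = -21314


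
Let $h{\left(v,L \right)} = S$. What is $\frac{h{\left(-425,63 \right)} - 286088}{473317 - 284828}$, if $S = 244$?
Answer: $- \frac{285844}{188489} \approx -1.5165$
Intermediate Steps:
$h{\left(v,L \right)} = 244$
$\frac{h{\left(-425,63 \right)} - 286088}{473317 - 284828} = \frac{244 - 286088}{473317 - 284828} = - \frac{285844}{188489}$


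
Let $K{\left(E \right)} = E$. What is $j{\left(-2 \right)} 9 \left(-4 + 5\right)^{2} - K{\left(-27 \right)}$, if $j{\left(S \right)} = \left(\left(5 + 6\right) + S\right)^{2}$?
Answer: $756$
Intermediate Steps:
$j{\left(S \right)} = \left(11 + S\right)^{2}$
$j{\left(-2 \right)} 9 \left(-4 + 5\right)^{2} - K{\left(-27 \right)} = \left(11 - 2\right)^{2} \cdot 9 \left(-4 + 5\right)^{2} - -27 = 9^{2} \cdot 9 \cdot 1^{2} + 27 = 81 \cdot 9 \cdot 1 + 27 = 81 \cdot 9 + 27 = 729 + 27 = 756$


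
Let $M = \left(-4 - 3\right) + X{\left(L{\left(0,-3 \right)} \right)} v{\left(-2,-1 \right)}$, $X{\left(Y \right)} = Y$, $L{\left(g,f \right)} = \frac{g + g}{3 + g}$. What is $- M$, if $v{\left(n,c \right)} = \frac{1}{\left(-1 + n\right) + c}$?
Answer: $7$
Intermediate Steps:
$L{\left(g,f \right)} = \frac{2 g}{3 + g}$
$v{\left(n,c \right)} = \frac{1}{-1 + c + n}$
$M = -7$ ($M = \left(-4 - 3\right) + \frac{2 \cdot 0 \frac{1}{3 + 0}}{-1 - 1 - 2} = \left(-4 - 3\right) + \frac{2 \cdot 0 \cdot \frac{1}{3}}{-4} = -7 + 2 \cdot 0 \cdot \frac{1}{3} \left(- \frac{1}{4}\right) = -7 + 0 \left(- \frac{1}{4}\right) = -7 + 0 = -7$)
$- M = \left(-1\right) \left(-7\right) = 7$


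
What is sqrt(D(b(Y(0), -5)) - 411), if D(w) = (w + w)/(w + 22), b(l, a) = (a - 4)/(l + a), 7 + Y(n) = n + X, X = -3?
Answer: I*sqrt(5247381)/113 ≈ 20.272*I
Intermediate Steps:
Y(n) = -10 + n (Y(n) = -7 + (n - 3) = -7 + (-3 + n) = -10 + n)
b(l, a) = (-4 + a)/(a + l)
D(w) = 2*w/(22 + w) (D(w) = (2*w)/(22 + w) = 2*w/(22 + w))
sqrt(D(b(Y(0), -5)) - 411) = sqrt(2*((-4 - 5)/(-5 + (-10 + 0)))/(22 + (-4 - 5)/(-5 + (-10 + 0))) - 411) = sqrt(2*(-9/(-5 - 10))/(22 - 9/(-5 - 10)) - 411) = sqrt(2*(-9/(-15))/(22 - 9/(-15)) - 411) = sqrt(2*(-1/15*(-9))/(22 - 1/15*(-9)) - 411) = sqrt(2*(3/5)/(22 + 3/5) - 411) = sqrt(2*(3/5)/(113/5) - 411) = sqrt(2*(3/5)*(5/113) - 411) = sqrt(6/113 - 411) = sqrt(-46437/113) = I*sqrt(5247381)/113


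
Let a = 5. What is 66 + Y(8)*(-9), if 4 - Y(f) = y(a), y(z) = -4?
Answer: -6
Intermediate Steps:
Y(f) = 8 (Y(f) = 4 - 1*(-4) = 4 + 4 = 8)
66 + Y(8)*(-9) = 66 + 8*(-9) = 66 - 72 = -6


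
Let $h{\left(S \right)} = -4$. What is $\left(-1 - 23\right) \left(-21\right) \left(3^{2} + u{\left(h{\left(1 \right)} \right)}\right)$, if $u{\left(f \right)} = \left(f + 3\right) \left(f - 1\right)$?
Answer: $7056$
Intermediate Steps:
$u{\left(f \right)} = \left(-1 + f\right) \left(3 + f\right)$ ($u{\left(f \right)} = \left(3 + f\right) \left(-1 + f\right) = \left(-1 + f\right) \left(3 + f\right)$)
$\left(-1 - 23\right) \left(-21\right) \left(3^{2} + u{\left(h{\left(1 \right)} \right)}\right) = \left(-1 - 23\right) \left(-21\right) \left(3^{2} + \left(-3 + \left(-4\right)^{2} + 2 \left(-4\right)\right)\right) = \left(-1 - 23\right) \left(-21\right) \left(9 - -5\right) = \left(-24\right) \left(-21\right) \left(9 + 5\right) = 504 \cdot 14 = 7056$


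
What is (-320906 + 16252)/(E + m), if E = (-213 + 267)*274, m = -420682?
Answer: 152327/202943 ≈ 0.75059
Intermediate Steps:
E = 14796 (E = 54*274 = 14796)
(-320906 + 16252)/(E + m) = (-320906 + 16252)/(14796 - 420682) = -304654/(-405886) = -304654*(-1/405886) = 152327/202943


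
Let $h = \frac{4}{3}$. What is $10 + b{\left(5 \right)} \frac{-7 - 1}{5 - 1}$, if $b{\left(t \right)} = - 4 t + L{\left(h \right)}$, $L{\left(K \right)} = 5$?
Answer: $40$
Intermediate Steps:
$h = \frac{4}{3}$ ($h = 4 \cdot \frac{1}{3} = \frac{4}{3} \approx 1.3333$)
$b{\left(t \right)} = 5 - 4 t$ ($b{\left(t \right)} = - 4 t + 5 = 5 - 4 t$)
$10 + b{\left(5 \right)} \frac{-7 - 1}{5 - 1} = 10 + \left(5 - 20\right) \frac{-7 - 1}{5 - 1} = 10 + \left(5 - 20\right) \left(- \frac{8}{4}\right) = 10 - 15 \left(\left(-8\right) \frac{1}{4}\right) = 10 - -30 = 10 + 30 = 40$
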